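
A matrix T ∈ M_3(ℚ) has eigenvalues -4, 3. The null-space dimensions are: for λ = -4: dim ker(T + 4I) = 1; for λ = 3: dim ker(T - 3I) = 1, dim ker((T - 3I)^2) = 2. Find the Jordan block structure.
Jordan blocks: (-4, 1), (3, 2)

λ = -4: successive nullity increments [1] count blocks of size ≥ k; block sizes are [1].
λ = 3: successive nullity increments [1, 1] count blocks of size ≥ k; block sizes are [2].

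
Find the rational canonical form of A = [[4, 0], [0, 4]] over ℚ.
The invariant factors of A (the non-unit diagonal entries of the Smith normal form of xI - A over ℚ[x]) are x - 4, x - 4, each dividing the next. The characteristic polynomial is their product, (x - 4)^2.

The rational canonical form is the block-diagonal matrix of companion matrices C(f_i):
R = [[4, 0], [0, 4]].

R = [[4, 0], [0, 4]]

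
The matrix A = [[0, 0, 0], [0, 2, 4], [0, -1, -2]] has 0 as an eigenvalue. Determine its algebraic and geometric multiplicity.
algebraic multiplicity 3, geometric multiplicity 2

The characteristic polynomial is x^3, so the factor x appears with exponent 3: the algebraic multiplicity is 3.

rank(A) = 1, so the eigenspace has dimension 3 - 1 = 2: the geometric multiplicity is 2.

Since 2 < 3, A is not diagonalizable.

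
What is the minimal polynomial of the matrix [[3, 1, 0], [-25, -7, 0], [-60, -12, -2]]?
The characteristic polynomial factors as (x + 2)^3. The minimal polynomial is ∏(x - λ)^{k_λ} where k_λ is the size of the largest Jordan block at λ.

For λ = -2: rank(A + 2I) = 1, and the largest Jordan block has size 2 (the smallest k with rank((A + 2I)^k) = rank((A + 2I)^(k+1))).

So m_A(x) = (x + 2)^2.

m_A(x) = (x + 2)^2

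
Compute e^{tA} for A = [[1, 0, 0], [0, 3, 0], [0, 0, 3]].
e^{tA} = [[e^{t}, 0, 0], [0, e^{3*t}, 0], [0, 0, e^{3*t}]]

A has Jordan form J = [[1, 0, 0], [0, 3, 0], [0, 0, 3]] with A = PJP^{-1}, so e^{tA} = P e^{tJ} P^{-1}.

For a Jordan block J_k(λ), e^{tJ_k(λ)} = e^{λt} · (I + tN + t^2 N^2/2! + ... + t^{k-1} N^{k-1}/(k-1)!) where N is the nilpotent superdiagonal part.

Assembling the blocks and conjugating back gives the entries of e^{tA} as shown above.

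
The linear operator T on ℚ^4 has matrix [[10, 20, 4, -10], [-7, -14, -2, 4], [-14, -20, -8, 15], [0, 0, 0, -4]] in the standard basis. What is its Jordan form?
The characteristic polynomial is det(xI - A) = (x + 4)^4, so the eigenvalues are -4 (algebraic multiplicity 4).

For λ = -4: rank(A + 4I) = 2, rank((A + 4I)^2) = 0. The eigenspace has dimension 4 - 2 = 2, so there are 2 Jordan blocks; the rank sequence gives block sizes [2, 2].

Assembling the blocks gives the Jordan form J above.

J = [[-4, 1, 0, 0], [0, -4, 0, 0], [0, 0, -4, 1], [0, 0, 0, -4]]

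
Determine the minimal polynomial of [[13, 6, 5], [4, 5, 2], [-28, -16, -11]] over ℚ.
m_A(x) = (x - 3)^2(x - 1)

The characteristic polynomial factors as (x - 3)^2(x - 1). The minimal polynomial is ∏(x - λ)^{k_λ} where k_λ is the size of the largest Jordan block at λ.

For λ = 1: rank(A - I) = 2, and the largest Jordan block has size 1 (the smallest k with rank((A - I)^k) = rank((A - I)^(k+1))).
For λ = 3: rank(A - 3I) = 2, and the largest Jordan block has size 2 (the smallest k with rank((A - 3I)^k) = rank((A - 3I)^(k+1))).

So m_A(x) = (x - 3)^2(x - 1).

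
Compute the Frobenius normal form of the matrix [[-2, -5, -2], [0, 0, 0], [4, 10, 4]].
The invariant factors of A (the non-unit diagonal entries of the Smith normal form of xI - A over ℚ[x]) are x, x(x - 2), each dividing the next. The characteristic polynomial is their product, x^2(x - 2).

The rational canonical form is the block-diagonal matrix of companion matrices C(f_i):
R = [[0, 0, 0], [0, 0, 0], [0, 1, 2]].

R = [[0, 0, 0], [0, 0, 0], [0, 1, 2]]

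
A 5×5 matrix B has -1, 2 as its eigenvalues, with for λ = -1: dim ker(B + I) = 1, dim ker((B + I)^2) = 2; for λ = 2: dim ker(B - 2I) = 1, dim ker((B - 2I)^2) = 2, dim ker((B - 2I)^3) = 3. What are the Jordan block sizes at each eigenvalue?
Jordan blocks: (-1, 2), (2, 3)

λ = -1: successive nullity increments [1, 1] count blocks of size ≥ k; block sizes are [2].
λ = 2: successive nullity increments [1, 1, 1] count blocks of size ≥ k; block sizes are [3].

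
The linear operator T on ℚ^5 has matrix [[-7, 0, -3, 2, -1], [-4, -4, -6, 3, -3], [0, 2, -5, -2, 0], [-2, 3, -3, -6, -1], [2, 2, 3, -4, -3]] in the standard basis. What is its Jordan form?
J = [[-5, 1, 0, 0, 0], [0, -5, 1, 0, 0], [0, 0, -5, 0, 0], [0, 0, 0, -5, 1], [0, 0, 0, 0, -5]]

The characteristic polynomial is det(xI - A) = (x + 5)^5, so the eigenvalues are -5 (algebraic multiplicity 5).

For λ = -5: rank(A + 5I) = 3, rank((A + 5I)^2) = 1, rank((A + 5I)^3) = 0. The eigenspace has dimension 5 - 3 = 2, so there are 2 Jordan blocks; the rank sequence gives block sizes [3, 2].

Assembling the blocks gives the Jordan form J above.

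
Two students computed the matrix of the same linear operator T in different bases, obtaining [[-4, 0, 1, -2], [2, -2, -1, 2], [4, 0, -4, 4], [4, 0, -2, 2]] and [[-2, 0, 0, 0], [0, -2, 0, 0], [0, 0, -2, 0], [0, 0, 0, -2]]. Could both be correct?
No.

Both have characteristic polynomial (x + 2)^4, but the minimal polynomial of A is (x + 2)^2 while the minimal polynomial of B is x + 2. The minimal polynomial is a similarity invariant, so A and B are not similar.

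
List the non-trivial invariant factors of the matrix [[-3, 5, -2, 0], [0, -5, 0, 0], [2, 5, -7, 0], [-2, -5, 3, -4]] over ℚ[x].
The Jordan structure of A has elementary divisors (x + 5)^2, (x + 5), (x + 4). Arranging the block sizes at each eigenvalue in decreasing order and taking row products gives the invariant factors.

Invariant factors (smallest first, each dividing the next): x + 5, (x + 4)(x + 5)^2.

Check: the last factor (x + 4)(x + 5)^2 is the minimal polynomial, and the product (x + 4)(x + 5)^3 is the characteristic polynomial.

x + 5, (x + 4)(x + 5)^2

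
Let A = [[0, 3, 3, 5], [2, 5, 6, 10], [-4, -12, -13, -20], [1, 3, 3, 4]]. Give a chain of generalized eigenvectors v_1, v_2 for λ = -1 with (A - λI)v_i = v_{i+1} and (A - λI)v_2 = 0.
We seek v_1 ∈ ker((A + I)^2) \ ker(A + I), then set v_{i+1} = (A + I) v_i.

One such chain is v_1 = [[-4, -3, 8, -2]]^T, v_2 = [[1, 2, -4, 1]]^T. Check: (A + I) v_2 = [[0, 0, 0, 0]]^T = 0.

v_1 = [[-4, -3, 8, -2]]^T, v_2 = [[1, 2, -4, 1]]^T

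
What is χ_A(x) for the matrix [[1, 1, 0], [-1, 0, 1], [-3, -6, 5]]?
χ_A(x) = (x - 2)^3

xI - A = [[x - 1, -1, 0], [1, x, -1], [3, 6, x - 5]].

Expanding det(xI - A) along the first row:
det(xI - A) = + (x - 1)·det([[x, -1], [6, x - 5]]) - (-1)·det([[1, -1], [3, x - 5]]) + (0)·det([[1, x], [3, 6]]).

Evaluating gives χ_A(x) = x^3 - 6x^2 + 12x - 8 = (x - 2)^3.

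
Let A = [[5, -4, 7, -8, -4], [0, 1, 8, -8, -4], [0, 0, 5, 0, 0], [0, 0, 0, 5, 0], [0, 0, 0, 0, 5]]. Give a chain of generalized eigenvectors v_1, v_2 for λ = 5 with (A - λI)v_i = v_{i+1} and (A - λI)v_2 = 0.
v_1 = [[2, 1, 1, 0, 1]]^T, v_2 = [[-1, 0, 0, 0, 0]]^T

We seek v_1 ∈ ker((A - 5I)^2) \ ker(A - 5I), then set v_{i+1} = (A - 5I) v_i.

One such chain is v_1 = [[2, 1, 1, 0, 1]]^T, v_2 = [[-1, 0, 0, 0, 0]]^T. Check: (A - 5I) v_2 = [[0, 0, 0, 0, 0]]^T = 0.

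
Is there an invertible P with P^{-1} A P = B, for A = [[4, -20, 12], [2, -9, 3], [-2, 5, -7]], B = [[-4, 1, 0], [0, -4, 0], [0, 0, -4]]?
Yes.

Two matrices over a field are similar if and only if they have the same invariant factors.

Both A and B have characteristic polynomial (x + 4)^3 and minimal polynomial (x + 4)^2. Computing further, both have invariant factors x + 4, (x + 4)^2. Hence A and B are similar.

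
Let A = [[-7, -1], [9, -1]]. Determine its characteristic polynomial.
χ_A(x) = (x + 4)^2

xI - A = [[x + 7, 1], [-9, x + 1]].

Expanding det(xI - A) along the first row:
det(xI - A) = + (x + 7)·det([[x + 1]]) - (1)·det([[-9]]).

Evaluating gives χ_A(x) = x^2 + 8x + 16 = (x + 4)^2.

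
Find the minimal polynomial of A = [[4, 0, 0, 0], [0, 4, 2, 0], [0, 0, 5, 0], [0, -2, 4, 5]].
The characteristic polynomial factors as (x - 5)^2(x - 4)^2. The minimal polynomial is ∏(x - λ)^{k_λ} where k_λ is the size of the largest Jordan block at λ.

For λ = 4: rank(A - 4I) = 2, and the largest Jordan block has size 1 (the smallest k with rank((A - 4I)^k) = rank((A - 4I)^(k+1))).
For λ = 5: rank(A - 5I) = 2, and the largest Jordan block has size 1 (the smallest k with rank((A - 5I)^k) = rank((A - 5I)^(k+1))).

So m_A(x) = (x - 5)(x - 4).

m_A(x) = (x - 5)(x - 4)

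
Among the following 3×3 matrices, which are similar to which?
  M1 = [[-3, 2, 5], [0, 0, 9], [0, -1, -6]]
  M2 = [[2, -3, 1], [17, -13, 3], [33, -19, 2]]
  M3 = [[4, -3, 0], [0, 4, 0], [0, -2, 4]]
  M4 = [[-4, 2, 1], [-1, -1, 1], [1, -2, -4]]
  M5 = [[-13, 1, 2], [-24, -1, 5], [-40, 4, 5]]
3 classes: {M1, M2, M5}, {M3}, {M4}

Characteristic polynomials: χ_{M1} = (x + 3)^3, χ_{M2} = (x + 3)^3, χ_{M3} = (x - 4)^3, χ_{M4} = (x + 3)^3, χ_{M5} = (x + 3)^3.

{M1, M2, M5}: invariant factors (x + 3)^3.

{M3}: invariant factors x - 4, (x - 4)^2.

{M4}: invariant factors x + 3, (x + 3)^2.

Matrices are similar if and only if their invariant-factor lists agree; the partition into similarity classes is {M1, M2, M5}, {M3}, {M4}.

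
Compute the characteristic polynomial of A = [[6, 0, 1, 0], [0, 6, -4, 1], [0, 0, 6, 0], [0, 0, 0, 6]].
χ_A(x) = (x - 6)^4

xI - A = [[x - 6, 0, -1, 0], [0, x - 6, 4, -1], [0, 0, x - 6, 0], [0, 0, 0, x - 6]].

Expanding det(xI - A) along the first row:
det(xI - A) = + (x - 6)·det([[x - 6, 4, -1], [0, x - 6, 0], [0, 0, x - 6]]) - (0)·det([[0, 4, -1], [0, x - 6, 0], [0, 0, x - 6]]) + (-1)·det([[0, x - 6, -1], [0, 0, 0], [0, 0, x - 6]]) - (0)·det([[0, x - 6, 4], [0, 0, x - 6], [0, 0, 0]]).

Evaluating gives χ_A(x) = x^4 - 24x^3 + 216x^2 - 864x + 1296 = (x - 6)^4.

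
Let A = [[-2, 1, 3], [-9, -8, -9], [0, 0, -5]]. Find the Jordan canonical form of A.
J = [[-5, 1, 0], [0, -5, 0], [0, 0, -5]]

The characteristic polynomial is det(xI - A) = (x + 5)^3, so the eigenvalues are -5 (algebraic multiplicity 3).

For λ = -5: rank(A + 5I) = 1, rank((A + 5I)^2) = 0. The eigenspace has dimension 3 - 1 = 2, so there are 2 Jordan blocks; the rank sequence gives block sizes [2, 1].

Assembling the blocks gives the Jordan form J above.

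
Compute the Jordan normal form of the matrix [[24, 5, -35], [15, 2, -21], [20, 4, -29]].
The characteristic polynomial is det(xI - A) = (x + 1)^3, so the eigenvalues are -1 (algebraic multiplicity 3).

For λ = -1: rank(A + I) = 1, rank((A + I)^2) = 0. The eigenspace has dimension 3 - 1 = 2, so there are 2 Jordan blocks; the rank sequence gives block sizes [2, 1].

Assembling the blocks gives the Jordan form J above.

J = [[-1, 1, 0], [0, -1, 0], [0, 0, -1]]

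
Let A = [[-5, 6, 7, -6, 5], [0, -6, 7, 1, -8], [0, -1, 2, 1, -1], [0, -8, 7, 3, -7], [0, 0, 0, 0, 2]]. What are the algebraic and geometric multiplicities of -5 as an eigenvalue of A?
algebraic multiplicity 2, geometric multiplicity 2

The characteristic polynomial is (x - 2)^3(x + 5)^2, so the factor x + 5 appears with exponent 2: the algebraic multiplicity is 2.

rank(A + 5I) = 3, so the eigenspace has dimension 5 - 3 = 2: the geometric multiplicity is 2.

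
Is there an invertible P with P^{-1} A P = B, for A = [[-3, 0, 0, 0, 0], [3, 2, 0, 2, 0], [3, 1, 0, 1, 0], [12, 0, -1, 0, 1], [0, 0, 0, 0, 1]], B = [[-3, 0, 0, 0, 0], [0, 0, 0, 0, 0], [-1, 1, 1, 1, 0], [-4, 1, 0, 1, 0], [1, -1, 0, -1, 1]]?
No.

Both have characteristic polynomial x(x - 1)^3(x + 3), but the minimal polynomial of A is x(x - 1)^3(x + 3) while the minimal polynomial of B is x(x - 1)^2(x + 3). The minimal polynomial is a similarity invariant, so A and B are not similar.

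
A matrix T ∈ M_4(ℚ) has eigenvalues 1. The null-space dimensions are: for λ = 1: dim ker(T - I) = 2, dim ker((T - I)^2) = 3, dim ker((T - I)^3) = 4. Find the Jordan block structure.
λ = 1: successive nullity increments [2, 1, 1] count blocks of size ≥ k; block sizes are [3, 1].

Jordan blocks: (1, 3), (1, 1)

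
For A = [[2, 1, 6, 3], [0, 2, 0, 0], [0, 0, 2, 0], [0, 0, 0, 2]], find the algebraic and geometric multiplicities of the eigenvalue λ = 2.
algebraic multiplicity 4, geometric multiplicity 3

The characteristic polynomial is (x - 2)^4, so the factor x - 2 appears with exponent 4: the algebraic multiplicity is 4.

rank(A - 2I) = 1, so the eigenspace has dimension 4 - 1 = 3: the geometric multiplicity is 3.

Since 3 < 4, A is not diagonalizable.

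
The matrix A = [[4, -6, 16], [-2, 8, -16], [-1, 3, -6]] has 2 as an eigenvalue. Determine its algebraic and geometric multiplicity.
The characteristic polynomial is (x - 2)^3, so the factor x - 2 appears with exponent 3: the algebraic multiplicity is 3.

rank(A - 2I) = 1, so the eigenspace has dimension 3 - 1 = 2: the geometric multiplicity is 2.

Since 2 < 3, A is not diagonalizable.

algebraic multiplicity 3, geometric multiplicity 2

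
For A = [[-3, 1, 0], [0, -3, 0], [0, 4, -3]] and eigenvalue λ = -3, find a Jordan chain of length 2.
We seek v_1 ∈ ker((A + 3I)^2) \ ker(A + 3I), then set v_{i+1} = (A + 3I) v_i.

One such chain is v_1 = [[0, 1, 0]]^T, v_2 = [[1, 0, 4]]^T. Check: (A + 3I) v_2 = [[0, 0, 0]]^T = 0.

v_1 = [[0, 1, 0]]^T, v_2 = [[1, 0, 4]]^T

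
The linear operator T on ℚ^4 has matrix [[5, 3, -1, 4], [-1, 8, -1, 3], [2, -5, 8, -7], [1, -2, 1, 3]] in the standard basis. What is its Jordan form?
The characteristic polynomial is det(xI - A) = (x - 6)^4, so the eigenvalues are 6 (algebraic multiplicity 4).

For λ = 6: rank(A - 6I) = 2, rank((A - 6I)^2) = 0. The eigenspace has dimension 4 - 2 = 2, so there are 2 Jordan blocks; the rank sequence gives block sizes [2, 2].

Assembling the blocks gives the Jordan form J above.

J = [[6, 1, 0, 0], [0, 6, 0, 0], [0, 0, 6, 1], [0, 0, 0, 6]]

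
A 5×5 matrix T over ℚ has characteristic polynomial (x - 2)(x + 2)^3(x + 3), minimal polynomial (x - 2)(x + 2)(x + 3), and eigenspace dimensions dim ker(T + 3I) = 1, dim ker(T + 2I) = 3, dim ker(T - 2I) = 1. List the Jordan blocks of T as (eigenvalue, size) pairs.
Jordan blocks: (-3, 1), (-2, 1), (-2, 1), (-2, 1), (2, 1)

λ = -3: algebraic multiplicity 1 (exponent in χ_T), largest block size 1 (exponent in m_T), 1 block (geometric multiplicity). This forces block sizes [1].
λ = -2: algebraic multiplicity 3 (exponent in χ_T), largest block size 1 (exponent in m_T), 3 blocks (geometric multiplicity). These force block sizes [1, 1, 1].
λ = 2: algebraic multiplicity 1 (exponent in χ_T), largest block size 1 (exponent in m_T), 1 block (geometric multiplicity). This forces block sizes [1].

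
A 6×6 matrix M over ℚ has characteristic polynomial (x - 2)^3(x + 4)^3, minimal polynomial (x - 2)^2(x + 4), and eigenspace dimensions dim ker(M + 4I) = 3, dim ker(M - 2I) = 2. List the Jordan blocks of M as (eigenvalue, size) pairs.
Jordan blocks: (-4, 1), (-4, 1), (-4, 1), (2, 2), (2, 1)

λ = -4: algebraic multiplicity 3 (exponent in χ_M), largest block size 1 (exponent in m_M), 3 blocks (geometric multiplicity). These force block sizes [1, 1, 1].
λ = 2: algebraic multiplicity 3 (exponent in χ_M), largest block size 2 (exponent in m_M), 2 blocks (geometric multiplicity). These force block sizes [2, 1].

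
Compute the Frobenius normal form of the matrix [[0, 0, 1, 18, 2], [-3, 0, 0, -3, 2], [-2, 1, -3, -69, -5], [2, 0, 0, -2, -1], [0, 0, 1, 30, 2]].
The invariant factors of A (the non-unit diagonal entries of the Smith normal form of xI - A over ℚ[x]) are (x - 1)(x + 4)(x^3 + x + 3), each dividing the next. The characteristic polynomial is their product, (x - 1)(x + 4)(x^3 + x + 3).

The rational canonical form is the block-diagonal matrix of companion matrices C(f_i):
R = [[0, 0, 0, 0, 12], [1, 0, 0, 0, -5], [0, 1, 0, 0, -6], [0, 0, 1, 0, 3], [0, 0, 0, 1, -3]].

Note the characteristic polynomial does not split into linear factors over ℚ, so A has no Jordan form over ℚ; the rational canonical form exists over any field.

R = [[0, 0, 0, 0, 12], [1, 0, 0, 0, -5], [0, 1, 0, 0, -6], [0, 0, 1, 0, 3], [0, 0, 0, 1, -3]]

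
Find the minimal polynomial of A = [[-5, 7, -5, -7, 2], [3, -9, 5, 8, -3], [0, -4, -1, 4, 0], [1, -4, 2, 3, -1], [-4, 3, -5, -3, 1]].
m_A(x) = (x + 1)^2(x + 3)^3

The characteristic polynomial factors as (x + 1)^2(x + 3)^3. The minimal polynomial is ∏(x - λ)^{k_λ} where k_λ is the size of the largest Jordan block at λ.

For λ = -3: rank(A + 3I) = 4, and the largest Jordan block has size 3 (the smallest k with rank((A + 3I)^k) = rank((A + 3I)^(k+1))).
For λ = -1: rank(A + I) = 4, and the largest Jordan block has size 2 (the smallest k with rank((A + I)^k) = rank((A + I)^(k+1))).

So m_A(x) = (x + 1)^2(x + 3)^3.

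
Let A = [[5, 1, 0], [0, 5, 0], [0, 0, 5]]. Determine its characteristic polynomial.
χ_A(x) = (x - 5)^3

xI - A = [[x - 5, -1, 0], [0, x - 5, 0], [0, 0, x - 5]].

Expanding det(xI - A) along the first row:
det(xI - A) = + (x - 5)·det([[x - 5, 0], [0, x - 5]]) - (-1)·det([[0, 0], [0, x - 5]]) + (0)·det([[0, x - 5], [0, 0]]).

Evaluating gives χ_A(x) = x^3 - 15x^2 + 75x - 125 = (x - 5)^3.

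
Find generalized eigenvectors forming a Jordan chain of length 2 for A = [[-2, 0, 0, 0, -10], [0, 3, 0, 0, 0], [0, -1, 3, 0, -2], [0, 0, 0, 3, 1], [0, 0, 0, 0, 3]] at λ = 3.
v_1 = [[0, 1, 5, -2, 0]]^T, v_2 = [[0, 0, -1, 0, 0]]^T

We seek v_1 ∈ ker((A - 3I)^2) \ ker(A - 3I), then set v_{i+1} = (A - 3I) v_i.

One such chain is v_1 = [[0, 1, 5, -2, 0]]^T, v_2 = [[0, 0, -1, 0, 0]]^T. Check: (A - 3I) v_2 = [[0, 0, 0, 0, 0]]^T = 0.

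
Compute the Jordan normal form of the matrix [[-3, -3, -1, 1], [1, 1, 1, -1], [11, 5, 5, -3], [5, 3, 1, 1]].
J = [[-2, 0, 0, 0], [0, 2, 1, 0], [0, 0, 2, 0], [0, 0, 0, 2]]

The characteristic polynomial is det(xI - A) = (x - 2)^3(x + 2), so the eigenvalues are -2 (algebraic multiplicity 1), 2 (algebraic multiplicity 3).

For λ = -2: algebraic multiplicity 1 gives one 1×1 block.

For λ = 2: rank(A - 2I) = 2, rank((A - 2I)^2) = 1. The eigenspace has dimension 4 - 2 = 2, so there are 2 Jordan blocks; the rank sequence gives block sizes [2, 1].

Assembling the blocks gives the Jordan form J above.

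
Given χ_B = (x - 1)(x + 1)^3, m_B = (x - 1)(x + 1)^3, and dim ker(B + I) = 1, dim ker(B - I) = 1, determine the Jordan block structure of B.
λ = -1: algebraic multiplicity 3 (exponent in χ_B), largest block size 3 (exponent in m_B), 1 block (geometric multiplicity). This forces block sizes [3].
λ = 1: algebraic multiplicity 1 (exponent in χ_B), largest block size 1 (exponent in m_B), 1 block (geometric multiplicity). This forces block sizes [1].

Jordan blocks: (-1, 3), (1, 1)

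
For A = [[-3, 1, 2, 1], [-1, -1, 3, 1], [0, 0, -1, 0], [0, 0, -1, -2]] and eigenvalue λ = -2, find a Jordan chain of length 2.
v_1 = [[-1, 0, 0, 0]]^T, v_2 = [[1, 1, 0, 0]]^T

We seek v_1 ∈ ker((A + 2I)^2) \ ker(A + 2I), then set v_{i+1} = (A + 2I) v_i.

One such chain is v_1 = [[-1, 0, 0, 0]]^T, v_2 = [[1, 1, 0, 0]]^T. Check: (A + 2I) v_2 = [[0, 0, 0, 0]]^T = 0.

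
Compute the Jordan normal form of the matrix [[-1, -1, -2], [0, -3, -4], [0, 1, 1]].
The characteristic polynomial is det(xI - A) = (x + 1)^3, so the eigenvalues are -1 (algebraic multiplicity 3).

For λ = -1: rank(A + I) = 1, rank((A + I)^2) = 0. The eigenspace has dimension 3 - 1 = 2, so there are 2 Jordan blocks; the rank sequence gives block sizes [2, 1].

Assembling the blocks gives the Jordan form J above.

J = [[-1, 1, 0], [0, -1, 0], [0, 0, -1]]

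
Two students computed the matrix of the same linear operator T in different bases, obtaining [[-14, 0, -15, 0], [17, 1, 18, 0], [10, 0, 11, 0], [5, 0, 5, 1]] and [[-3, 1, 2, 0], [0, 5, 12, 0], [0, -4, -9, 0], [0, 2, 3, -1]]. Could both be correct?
trace(A) = -1 but trace(B) = -8. The trace is a similarity invariant, so A and B are not similar.

No.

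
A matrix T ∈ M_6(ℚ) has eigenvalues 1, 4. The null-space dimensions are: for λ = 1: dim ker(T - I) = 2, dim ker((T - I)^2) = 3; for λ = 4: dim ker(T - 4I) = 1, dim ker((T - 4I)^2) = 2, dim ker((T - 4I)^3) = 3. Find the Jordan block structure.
λ = 1: successive nullity increments [2, 1] count blocks of size ≥ k; block sizes are [2, 1].
λ = 4: successive nullity increments [1, 1, 1] count blocks of size ≥ k; block sizes are [3].

Jordan blocks: (1, 2), (1, 1), (4, 3)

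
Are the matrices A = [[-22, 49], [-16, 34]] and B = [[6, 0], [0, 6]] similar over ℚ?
No.

Both have characteristic polynomial (x - 6)^2, but the minimal polynomial of A is (x - 6)^2 while the minimal polynomial of B is x - 6. The minimal polynomial is a similarity invariant, so A and B are not similar.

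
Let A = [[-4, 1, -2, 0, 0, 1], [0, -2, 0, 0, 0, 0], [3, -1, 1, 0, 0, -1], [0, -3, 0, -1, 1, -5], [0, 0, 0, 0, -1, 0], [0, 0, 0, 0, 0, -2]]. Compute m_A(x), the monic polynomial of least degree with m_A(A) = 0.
m_A(x) = (x + 1)^2(x + 2)^2

The characteristic polynomial factors as (x + 1)^3(x + 2)^3. The minimal polynomial is ∏(x - λ)^{k_λ} where k_λ is the size of the largest Jordan block at λ.

For λ = -2: rank(A + 2I) = 4, and the largest Jordan block has size 2 (the smallest k with rank((A + 2I)^k) = rank((A + 2I)^(k+1))).
For λ = -1: rank(A + I) = 4, and the largest Jordan block has size 2 (the smallest k with rank((A + I)^k) = rank((A + I)^(k+1))).

So m_A(x) = (x + 1)^2(x + 2)^2.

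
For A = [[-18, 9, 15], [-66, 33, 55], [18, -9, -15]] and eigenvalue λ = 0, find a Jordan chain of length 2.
v_1 = [[4, 15, -4]]^T, v_2 = [[3, 11, -3]]^T

We seek v_1 ∈ ker(A^2) \ ker(A), then set v_{i+1} = A v_i.

One such chain is v_1 = [[4, 15, -4]]^T, v_2 = [[3, 11, -3]]^T. Check: A v_2 = [[0, 0, 0]]^T = 0.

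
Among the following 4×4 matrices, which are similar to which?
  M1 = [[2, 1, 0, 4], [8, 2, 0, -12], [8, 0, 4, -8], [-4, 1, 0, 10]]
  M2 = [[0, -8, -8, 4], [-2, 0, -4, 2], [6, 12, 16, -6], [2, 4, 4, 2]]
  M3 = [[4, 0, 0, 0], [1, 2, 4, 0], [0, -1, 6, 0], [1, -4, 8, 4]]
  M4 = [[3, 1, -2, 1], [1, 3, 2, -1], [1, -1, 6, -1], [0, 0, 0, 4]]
4 classes: {M1}, {M2}, {M3}, {M4}

Characteristic polynomials: χ_{M1} = (x - 6)(x - 4)^3, χ_{M2} = (x - 6)(x - 4)^3, χ_{M3} = (x - 4)^4, χ_{M4} = (x - 4)^4.

{M1}: invariant factors x - 4, (x - 6)(x - 4)^2.

{M2}: invariant factors x - 4, x - 4, (x - 6)(x - 4).

{M3}: invariant factors x - 4, (x - 4)^3.

{M4}: invariant factors x - 4, x - 4, (x - 4)^2.

Matrices are similar if and only if their invariant-factor lists agree; the partition into similarity classes is {M1}, {M2}, {M3}, {M4}.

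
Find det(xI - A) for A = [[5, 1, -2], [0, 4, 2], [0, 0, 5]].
xI - A = [[x - 5, -1, 2], [0, x - 4, -2], [0, 0, x - 5]].

Expanding det(xI - A) along the first row:
det(xI - A) = + (x - 5)·det([[x - 4, -2], [0, x - 5]]) - (-1)·det([[0, -2], [0, x - 5]]) + (2)·det([[0, x - 4], [0, 0]]).

Evaluating gives χ_A(x) = x^3 - 14x^2 + 65x - 100 = (x - 5)^2(x - 4).

χ_A(x) = (x - 5)^2(x - 4)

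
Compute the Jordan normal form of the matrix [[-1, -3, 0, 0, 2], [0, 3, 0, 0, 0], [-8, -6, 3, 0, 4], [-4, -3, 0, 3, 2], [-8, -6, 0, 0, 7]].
J = [[3, 1, 0, 0, 0], [0, 3, 0, 0, 0], [0, 0, 3, 0, 0], [0, 0, 0, 3, 0], [0, 0, 0, 0, 3]]

The characteristic polynomial is det(xI - A) = (x - 3)^5, so the eigenvalues are 3 (algebraic multiplicity 5).

For λ = 3: rank(A - 3I) = 1, rank((A - 3I)^2) = 0. The eigenspace has dimension 5 - 1 = 4, so there are 4 Jordan blocks; the rank sequence gives block sizes [2, 1, 1, 1].

Assembling the blocks gives the Jordan form J above.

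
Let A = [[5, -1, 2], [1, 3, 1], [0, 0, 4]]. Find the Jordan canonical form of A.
J = [[4, 1, 0], [0, 4, 1], [0, 0, 4]]

The characteristic polynomial is det(xI - A) = (x - 4)^3, so the eigenvalues are 4 (algebraic multiplicity 3).

For λ = 4: rank(A - 4I) = 2, rank((A - 4I)^2) = 1, rank((A - 4I)^3) = 0. The eigenspace has dimension 3 - 2 = 1, so there is 1 Jordan block; the rank sequence gives block sizes [3].

Assembling the blocks gives the Jordan form J above.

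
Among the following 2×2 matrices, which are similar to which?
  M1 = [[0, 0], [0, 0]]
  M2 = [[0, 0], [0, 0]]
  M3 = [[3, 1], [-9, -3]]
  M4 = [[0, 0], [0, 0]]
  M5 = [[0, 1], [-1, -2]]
Characteristic polynomials: χ_{M1} = x^2, χ_{M2} = x^2, χ_{M3} = x^2, χ_{M4} = x^2, χ_{M5} = (x + 1)^2.

{M1, M2, M4}: invariant factors x, x.

{M3}: invariant factors x^2.

{M5}: invariant factors (x + 1)^2.

Matrices are similar if and only if their invariant-factor lists agree; the partition into similarity classes is {M1, M2, M4}, {M3}, {M5}.

3 classes: {M1, M2, M4}, {M3}, {M5}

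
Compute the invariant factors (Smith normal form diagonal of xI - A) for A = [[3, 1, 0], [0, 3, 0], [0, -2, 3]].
The Jordan structure of A has elementary divisors (x - 3)^2, (x - 3). Arranging the block sizes at each eigenvalue in decreasing order and taking row products gives the invariant factors.

Invariant factors (smallest first, each dividing the next): x - 3, (x - 3)^2.

Check: the last factor (x - 3)^2 is the minimal polynomial, and the product (x - 3)^3 is the characteristic polynomial.

x - 3, (x - 3)^2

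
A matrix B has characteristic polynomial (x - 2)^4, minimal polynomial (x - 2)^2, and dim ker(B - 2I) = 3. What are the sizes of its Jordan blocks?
λ = 2: algebraic multiplicity 4 (exponent in χ_B), largest block size 2 (exponent in m_B), 3 blocks (geometric multiplicity). These force block sizes [2, 1, 1].

Jordan blocks: (2, 2), (2, 1), (2, 1)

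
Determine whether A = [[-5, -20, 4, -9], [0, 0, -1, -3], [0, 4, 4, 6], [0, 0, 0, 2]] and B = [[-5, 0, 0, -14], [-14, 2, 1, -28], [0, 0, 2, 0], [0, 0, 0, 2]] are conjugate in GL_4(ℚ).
Yes.

Two matrices over a field are similar if and only if they have the same invariant factors.

Both A and B have characteristic polynomial (x - 2)^3(x + 5) and minimal polynomial (x - 2)^2(x + 5). Computing further, both have invariant factors x - 2, (x - 2)^2(x + 5). Hence A and B are similar.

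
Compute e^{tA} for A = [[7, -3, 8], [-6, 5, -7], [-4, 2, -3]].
e^{tA} = [[(t^2 + 4*t + 1)*e^{3*t}, t*(-t - 3)*e^{3*t}, t*(5*t + 16)*e^{3*t}/2], [2*t*(-2*t - 3)*e^{3*t}, (4*t^2 + 2*t + 1)*e^{3*t}, t*(-10*t - 7)*e^{3*t}], [2*t*(-t - 2)*e^{3*t}, 2*t*(t + 1)*e^{3*t}, (-5*t^2 - 6*t + 1)*e^{3*t}]]

A has Jordan form J = [[3, 1, 0], [0, 3, 1], [0, 0, 3]] with A = PJP^{-1}, so e^{tA} = P e^{tJ} P^{-1}.

For a Jordan block J_k(λ), e^{tJ_k(λ)} = e^{λt} · (I + tN + t^2 N^2/2! + ... + t^{k-1} N^{k-1}/(k-1)!) where N is the nilpotent superdiagonal part.

Assembling the blocks and conjugating back gives the entries of e^{tA} as shown above.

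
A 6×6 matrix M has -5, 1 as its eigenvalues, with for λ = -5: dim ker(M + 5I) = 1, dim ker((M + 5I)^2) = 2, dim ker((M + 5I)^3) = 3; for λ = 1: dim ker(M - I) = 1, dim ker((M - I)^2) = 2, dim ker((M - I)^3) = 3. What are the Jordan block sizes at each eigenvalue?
λ = -5: successive nullity increments [1, 1, 1] count blocks of size ≥ k; block sizes are [3].
λ = 1: successive nullity increments [1, 1, 1] count blocks of size ≥ k; block sizes are [3].

Jordan blocks: (-5, 3), (1, 3)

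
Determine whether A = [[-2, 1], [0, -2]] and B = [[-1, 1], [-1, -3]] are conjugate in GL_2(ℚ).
Two matrices over a field are similar if and only if they have the same invariant factors.

Both A and B have characteristic polynomial (x + 2)^2 and minimal polynomial (x + 2)^2. Computing further, both have invariant factors (x + 2)^2. Hence A and B are similar.

Yes.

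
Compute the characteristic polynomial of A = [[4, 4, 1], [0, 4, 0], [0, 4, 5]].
χ_A(x) = (x - 5)(x - 4)^2

xI - A = [[x - 4, -4, -1], [0, x - 4, 0], [0, -4, x - 5]].

Expanding det(xI - A) along the first row:
det(xI - A) = + (x - 4)·det([[x - 4, 0], [-4, x - 5]]) - (-4)·det([[0, 0], [0, x - 5]]) + (-1)·det([[0, x - 4], [0, -4]]).

Evaluating gives χ_A(x) = x^3 - 13x^2 + 56x - 80 = (x - 5)(x - 4)^2.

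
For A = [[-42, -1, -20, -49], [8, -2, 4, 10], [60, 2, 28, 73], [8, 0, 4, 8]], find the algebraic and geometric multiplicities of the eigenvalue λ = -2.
The characteristic polynomial is (x + 2)^4, so the factor x + 2 appears with exponent 4: the algebraic multiplicity is 4.

rank(A + 2I) = 2, so the eigenspace has dimension 4 - 2 = 2: the geometric multiplicity is 2.

Since 2 < 4, A is not diagonalizable.

algebraic multiplicity 4, geometric multiplicity 2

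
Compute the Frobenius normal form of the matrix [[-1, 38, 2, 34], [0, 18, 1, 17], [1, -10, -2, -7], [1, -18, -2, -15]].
R = [[0, 0, 0, 8], [1, 0, 0, 18], [0, 1, 0, 11], [0, 0, 1, 0]]

The invariant factors of A (the non-unit diagonal entries of the Smith normal form of xI - A over ℚ[x]) are (x - 4)(x + 1)^2(x + 2), each dividing the next. The characteristic polynomial is their product, (x - 4)(x + 1)^2(x + 2).

The rational canonical form is the block-diagonal matrix of companion matrices C(f_i):
R = [[0, 0, 0, 8], [1, 0, 0, 18], [0, 1, 0, 11], [0, 0, 1, 0]].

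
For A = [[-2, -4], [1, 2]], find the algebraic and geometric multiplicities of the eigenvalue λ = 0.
The characteristic polynomial is x^2, so the factor x appears with exponent 2: the algebraic multiplicity is 2.

rank(A) = 1, so the eigenspace has dimension 2 - 1 = 1: the geometric multiplicity is 1.

Since 1 < 2, A is not diagonalizable.

algebraic multiplicity 2, geometric multiplicity 1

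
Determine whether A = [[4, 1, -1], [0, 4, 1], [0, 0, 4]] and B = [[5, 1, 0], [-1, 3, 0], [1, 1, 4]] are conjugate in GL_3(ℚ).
No.

Both have characteristic polynomial (x - 4)^3, but the minimal polynomial of A is (x - 4)^3 while the minimal polynomial of B is (x - 4)^2. The minimal polynomial is a similarity invariant, so A and B are not similar.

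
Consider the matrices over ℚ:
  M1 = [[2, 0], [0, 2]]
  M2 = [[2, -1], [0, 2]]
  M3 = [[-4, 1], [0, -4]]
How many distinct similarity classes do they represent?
Characteristic polynomials: χ_{M1} = (x - 2)^2, χ_{M2} = (x - 2)^2, χ_{M3} = (x + 4)^2.

{M1}: invariant factors x - 2, x - 2.

{M2}: invariant factors (x - 2)^2.

{M3}: invariant factors (x + 4)^2.

Matrices are similar if and only if their invariant-factor lists agree; the partition into similarity classes is {M1}, {M2}, {M3}.

3 classes: {M1}, {M2}, {M3}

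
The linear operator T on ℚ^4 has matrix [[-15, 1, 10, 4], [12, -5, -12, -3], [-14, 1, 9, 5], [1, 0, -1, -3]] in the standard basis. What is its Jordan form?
The characteristic polynomial is det(xI - A) = (x + 2)^2(x + 5)^2, so the eigenvalues are -5 (algebraic multiplicity 2), -2 (algebraic multiplicity 2).

For λ = -5: rank(A + 5I) = 3, rank((A + 5I)^2) = 2. The eigenspace has dimension 4 - 3 = 1, so there is 1 Jordan block; the rank sequence gives block sizes [2].

For λ = -2: rank(A + 2I) = 3, rank((A + 2I)^2) = 2. The eigenspace has dimension 4 - 3 = 1, so there is 1 Jordan block; the rank sequence gives block sizes [2].

Assembling the blocks gives the Jordan form J above.

J = [[-5, 1, 0, 0], [0, -5, 0, 0], [0, 0, -2, 1], [0, 0, 0, -2]]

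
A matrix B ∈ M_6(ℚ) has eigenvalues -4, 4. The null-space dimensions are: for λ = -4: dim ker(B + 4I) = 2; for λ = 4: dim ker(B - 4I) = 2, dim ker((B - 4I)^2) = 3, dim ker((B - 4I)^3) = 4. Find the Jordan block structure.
Jordan blocks: (-4, 1), (-4, 1), (4, 3), (4, 1)

λ = -4: successive nullity increments [2] count blocks of size ≥ k; block sizes are [1, 1].
λ = 4: successive nullity increments [2, 1, 1] count blocks of size ≥ k; block sizes are [3, 1].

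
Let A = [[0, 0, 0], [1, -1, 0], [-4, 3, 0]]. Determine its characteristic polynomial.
xI - A = [[x, 0, 0], [-1, x + 1, 0], [4, -3, x]].

Expanding det(xI - A) along the first row:
det(xI - A) = + (x)·det([[x + 1, 0], [-3, x]]) - (0)·det([[-1, 0], [4, x]]) + (0)·det([[-1, x + 1], [4, -3]]).

Evaluating gives χ_A(x) = x^3 + x^2 = x^2(x + 1).

χ_A(x) = x^2(x + 1)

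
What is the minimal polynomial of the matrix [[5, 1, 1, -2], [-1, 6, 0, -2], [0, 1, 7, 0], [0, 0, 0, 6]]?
m_A(x) = (x - 6)^3

The characteristic polynomial factors as (x - 6)^4. The minimal polynomial is ∏(x - λ)^{k_λ} where k_λ is the size of the largest Jordan block at λ.

For λ = 6: rank(A - 6I) = 2, and the largest Jordan block has size 3 (the smallest k with rank((A - 6I)^k) = rank((A - 6I)^(k+1))).

So m_A(x) = (x - 6)^3.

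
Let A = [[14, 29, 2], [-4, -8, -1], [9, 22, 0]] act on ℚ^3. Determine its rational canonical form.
The invariant factors of A (the non-unit diagonal entries of the Smith normal form of xI - A over ℚ[x]) are (x - 5)(x^2 - x + 3), each dividing the next. The characteristic polynomial is their product, (x - 5)(x^2 - x + 3).

The rational canonical form is the block-diagonal matrix of companion matrices C(f_i):
R = [[0, 0, 15], [1, 0, -8], [0, 1, 6]].

Note the characteristic polynomial does not split into linear factors over ℚ, so A has no Jordan form over ℚ; the rational canonical form exists over any field.

R = [[0, 0, 15], [1, 0, -8], [0, 1, 6]]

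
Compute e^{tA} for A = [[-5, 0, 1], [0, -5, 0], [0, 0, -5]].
e^{tA} = [[e^{-5*t}, 0, t*e^{-5*t}], [0, e^{-5*t}, 0], [0, 0, e^{-5*t}]]

A has Jordan form J = [[-5, 1, 0], [0, -5, 0], [0, 0, -5]] with A = PJP^{-1}, so e^{tA} = P e^{tJ} P^{-1}.

For a Jordan block J_k(λ), e^{tJ_k(λ)} = e^{λt} · (I + tN + t^2 N^2/2! + ... + t^{k-1} N^{k-1}/(k-1)!) where N is the nilpotent superdiagonal part.

Assembling the blocks and conjugating back gives the entries of e^{tA} as shown above.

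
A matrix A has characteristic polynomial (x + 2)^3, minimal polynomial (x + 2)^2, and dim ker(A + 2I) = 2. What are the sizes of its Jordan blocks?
λ = -2: algebraic multiplicity 3 (exponent in χ_A), largest block size 2 (exponent in m_A), 2 blocks (geometric multiplicity). These force block sizes [2, 1].

Jordan blocks: (-2, 2), (-2, 1)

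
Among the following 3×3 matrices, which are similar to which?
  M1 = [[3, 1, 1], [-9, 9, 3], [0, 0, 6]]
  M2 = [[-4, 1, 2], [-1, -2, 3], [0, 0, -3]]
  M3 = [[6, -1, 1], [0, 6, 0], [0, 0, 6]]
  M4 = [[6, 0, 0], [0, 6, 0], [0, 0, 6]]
3 classes: {M1, M3}, {M2}, {M4}

Characteristic polynomials: χ_{M1} = (x - 6)^3, χ_{M2} = (x + 3)^3, χ_{M3} = (x - 6)^3, χ_{M4} = (x - 6)^3.

{M1, M3}: invariant factors x - 6, (x - 6)^2.

{M2}: invariant factors (x + 3)^3.

{M4}: invariant factors x - 6, x - 6, x - 6.

Matrices are similar if and only if their invariant-factor lists agree; the partition into similarity classes is {M1, M3}, {M2}, {M4}.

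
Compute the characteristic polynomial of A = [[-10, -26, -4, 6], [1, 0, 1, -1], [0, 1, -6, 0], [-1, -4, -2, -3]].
xI - A = [[x + 10, 26, 4, -6], [-1, x, -1, 1], [0, -1, x + 6, 0], [1, 4, 2, x + 3]].

Expanding det(xI - A) along the first row:
det(xI - A) = + (x + 10)·det([[x, -1, 1], [-1, x + 6, 0], [4, 2, x + 3]]) - (26)·det([[-1, -1, 1], [0, x + 6, 0], [1, 2, x + 3]]) + (4)·det([[-1, x, 1], [0, -1, 0], [1, 4, x + 3]]) - (-6)·det([[-1, x, -1], [0, -1, x + 6], [1, 4, 2]]).

Evaluating gives χ_A(x) = x^4 + 19x^3 + 135x^2 + 425x + 500 = (x + 4)(x + 5)^3.

χ_A(x) = (x + 4)(x + 5)^3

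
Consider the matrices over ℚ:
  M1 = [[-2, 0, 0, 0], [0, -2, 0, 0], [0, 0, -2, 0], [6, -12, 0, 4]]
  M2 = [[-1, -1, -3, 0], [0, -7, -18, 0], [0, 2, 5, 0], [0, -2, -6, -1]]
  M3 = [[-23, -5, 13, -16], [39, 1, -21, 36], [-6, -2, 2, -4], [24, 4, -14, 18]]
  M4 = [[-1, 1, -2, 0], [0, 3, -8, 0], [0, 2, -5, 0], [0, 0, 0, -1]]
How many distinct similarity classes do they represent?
3 classes: {M1}, {M2, M4}, {M3}

Characteristic polynomials: χ_{M1} = (x - 4)(x + 2)^3, χ_{M2} = (x + 1)^4, χ_{M3} = (x - 4)(x + 2)^3, χ_{M4} = (x + 1)^4.

{M1}: invariant factors x + 2, x + 2, (x - 4)(x + 2).

{M2, M4}: invariant factors x + 1, x + 1, (x + 1)^2.

{M3}: invariant factors x + 2, (x - 4)(x + 2)^2.

Matrices are similar if and only if their invariant-factor lists agree; the partition into similarity classes is {M1}, {M2, M4}, {M3}.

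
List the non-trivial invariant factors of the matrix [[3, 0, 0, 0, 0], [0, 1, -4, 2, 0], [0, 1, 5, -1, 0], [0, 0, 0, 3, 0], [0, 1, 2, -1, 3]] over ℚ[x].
The Jordan structure of A has elementary divisors (x - 3)^2, (x - 3), (x - 3), (x - 3). Arranging the block sizes at each eigenvalue in decreasing order and taking row products gives the invariant factors.

Invariant factors (smallest first, each dividing the next): x - 3, x - 3, x - 3, (x - 3)^2.

Check: the last factor (x - 3)^2 is the minimal polynomial, and the product (x - 3)^5 is the characteristic polynomial.

x - 3, x - 3, x - 3, (x - 3)^2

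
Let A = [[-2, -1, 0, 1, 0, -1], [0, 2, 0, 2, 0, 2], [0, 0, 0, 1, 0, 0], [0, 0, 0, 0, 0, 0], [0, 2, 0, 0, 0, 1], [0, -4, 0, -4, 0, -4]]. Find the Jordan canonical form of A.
The characteristic polynomial is det(xI - A) = x^4(x + 2)^2, so the eigenvalues are -2 (algebraic multiplicity 2), 0 (algebraic multiplicity 4).

For λ = -2: rank(A + 2I) = 5, rank((A + 2I)^2) = 4. The eigenspace has dimension 6 - 5 = 1, so there is 1 Jordan block; the rank sequence gives block sizes [2].

For λ = 0: rank(A) = 4, rank(A^2) = 2. The eigenspace has dimension 6 - 4 = 2, so there are 2 Jordan blocks; the rank sequence gives block sizes [2, 2].

Assembling the blocks gives the Jordan form J above.

J = [[-2, 1, 0, 0, 0, 0], [0, -2, 0, 0, 0, 0], [0, 0, 0, 1, 0, 0], [0, 0, 0, 0, 0, 0], [0, 0, 0, 0, 0, 1], [0, 0, 0, 0, 0, 0]]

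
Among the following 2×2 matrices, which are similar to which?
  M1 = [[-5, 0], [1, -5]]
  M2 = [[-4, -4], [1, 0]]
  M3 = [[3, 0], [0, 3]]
3 classes: {M1}, {M2}, {M3}

Characteristic polynomials: χ_{M1} = (x + 5)^2, χ_{M2} = (x + 2)^2, χ_{M3} = (x - 3)^2.

{M1}: invariant factors (x + 5)^2.

{M2}: invariant factors (x + 2)^2.

{M3}: invariant factors x - 3, x - 3.

Matrices are similar if and only if their invariant-factor lists agree; the partition into similarity classes is {M1}, {M2}, {M3}.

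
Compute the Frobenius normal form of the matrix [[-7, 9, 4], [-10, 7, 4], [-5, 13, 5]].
R = [[0, 0, 9], [1, 0, -9], [0, 1, 5]]

The invariant factors of A (the non-unit diagonal entries of the Smith normal form of xI - A over ℚ[x]) are (x - 3)(x^2 - 2x + 3), each dividing the next. The characteristic polynomial is their product, (x - 3)(x^2 - 2x + 3).

The rational canonical form is the block-diagonal matrix of companion matrices C(f_i):
R = [[0, 0, 9], [1, 0, -9], [0, 1, 5]].

Note the characteristic polynomial does not split into linear factors over ℚ, so A has no Jordan form over ℚ; the rational canonical form exists over any field.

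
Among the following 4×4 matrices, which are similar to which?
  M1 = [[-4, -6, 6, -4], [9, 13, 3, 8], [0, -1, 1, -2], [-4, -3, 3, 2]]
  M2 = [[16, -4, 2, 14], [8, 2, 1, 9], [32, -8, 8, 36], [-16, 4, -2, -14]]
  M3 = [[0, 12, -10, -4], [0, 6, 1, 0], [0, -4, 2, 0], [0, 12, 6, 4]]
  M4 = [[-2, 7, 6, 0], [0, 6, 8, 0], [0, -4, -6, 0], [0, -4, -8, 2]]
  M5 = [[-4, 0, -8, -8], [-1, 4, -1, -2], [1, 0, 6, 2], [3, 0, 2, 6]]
3 classes: {M1, M5}, {M2, M3}, {M4}

Characteristic polynomials: χ_{M1} = x(x - 4)^3, χ_{M2} = x(x - 4)^3, χ_{M3} = x(x - 4)^3, χ_{M4} = (x - 2)^2(x + 2)^2, χ_{M5} = x(x - 4)^3.

{M1, M5}: invariant factors x(x - 4)^3.

{M2, M3}: invariant factors x - 4, x(x - 4)^2.

{M4}: invariant factors x - 2, (x - 2)(x + 2)^2.

Matrices are similar if and only if their invariant-factor lists agree; the partition into similarity classes is {M1, M5}, {M2, M3}, {M4}.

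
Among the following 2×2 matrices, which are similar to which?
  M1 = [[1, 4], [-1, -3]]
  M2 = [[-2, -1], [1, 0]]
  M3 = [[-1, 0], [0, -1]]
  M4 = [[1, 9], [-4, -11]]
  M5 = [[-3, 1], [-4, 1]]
Characteristic polynomials: χ_{M1} = (x + 1)^2, χ_{M2} = (x + 1)^2, χ_{M3} = (x + 1)^2, χ_{M4} = (x + 5)^2, χ_{M5} = (x + 1)^2.

{M1, M2, M5}: invariant factors (x + 1)^2.

{M3}: invariant factors x + 1, x + 1.

{M4}: invariant factors (x + 5)^2.

Matrices are similar if and only if their invariant-factor lists agree; the partition into similarity classes is {M1, M2, M5}, {M3}, {M4}.

3 classes: {M1, M2, M5}, {M3}, {M4}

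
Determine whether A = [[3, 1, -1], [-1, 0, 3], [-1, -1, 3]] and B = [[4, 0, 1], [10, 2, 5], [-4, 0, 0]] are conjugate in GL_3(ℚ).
Both have characteristic polynomial (x - 2)^3, but the minimal polynomial of A is (x - 2)^3 while the minimal polynomial of B is (x - 2)^2. The minimal polynomial is a similarity invariant, so A and B are not similar.

No.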